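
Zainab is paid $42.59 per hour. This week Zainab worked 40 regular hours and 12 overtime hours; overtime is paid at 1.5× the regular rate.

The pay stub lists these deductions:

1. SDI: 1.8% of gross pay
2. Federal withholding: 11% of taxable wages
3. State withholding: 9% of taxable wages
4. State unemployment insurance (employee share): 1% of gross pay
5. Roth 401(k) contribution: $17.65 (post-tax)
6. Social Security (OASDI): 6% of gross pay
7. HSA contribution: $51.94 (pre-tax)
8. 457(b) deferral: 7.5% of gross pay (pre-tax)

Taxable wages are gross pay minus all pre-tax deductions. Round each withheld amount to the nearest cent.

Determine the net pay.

$1,551.39

Regular pay: 40 × $42.59 = $1,703.60
Overtime pay: 12 × $42.59 × 1.5 = $766.62
Gross pay = $1,703.60 + $766.62 = $2,470.22
HSA contribution: $51.94
457(b) deferral: $2,470.22 × 0.075 = $185.27
Pre-tax total = $51.94 + $185.27 = $237.21
Taxable wages = $2,470.22 − $237.21 = $2,233.01
Federal withholding: $2,233.01 × 0.11 = $245.63
State withholding: $2,233.01 × 0.09 = $200.97
State unemployment insurance (employee share): $2,470.22 × 0.01 = $24.70
SDI: $2,470.22 × 0.018 = $44.46
Social Security (OASDI): $2,470.22 × 0.06 = $148.21
Roth 401(k) contribution: $17.65
Total deductions = $51.94 + $185.27 + $245.63 + $200.97 + $24.70 + $44.46 + $148.21 + $17.65 = $918.83
Net pay = $2,470.22 − $918.83 = $1,551.39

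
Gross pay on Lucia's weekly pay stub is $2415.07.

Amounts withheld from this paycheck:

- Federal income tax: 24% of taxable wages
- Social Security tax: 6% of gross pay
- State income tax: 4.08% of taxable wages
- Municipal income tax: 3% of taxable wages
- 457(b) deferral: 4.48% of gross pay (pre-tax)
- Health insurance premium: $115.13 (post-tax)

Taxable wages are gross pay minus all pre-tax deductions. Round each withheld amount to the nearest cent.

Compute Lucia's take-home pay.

457(b) deferral: $2415.07 × 0.0448 = $108.20
Taxable wages = $2415.07 − $108.20 = $2306.87
Federal income tax: $2306.87 × 0.24 = $553.65
Municipal income tax: $2306.87 × 0.03 = $69.21
State income tax: $2306.87 × 0.0408 = $94.12
Social Security tax: $2415.07 × 0.06 = $144.90
Health insurance premium: $115.13
Total deductions = $108.20 + $553.65 + $69.21 + $94.12 + $144.90 + $115.13 = $1085.21
Net pay = $2415.07 − $1085.21 = $1329.86

$1329.86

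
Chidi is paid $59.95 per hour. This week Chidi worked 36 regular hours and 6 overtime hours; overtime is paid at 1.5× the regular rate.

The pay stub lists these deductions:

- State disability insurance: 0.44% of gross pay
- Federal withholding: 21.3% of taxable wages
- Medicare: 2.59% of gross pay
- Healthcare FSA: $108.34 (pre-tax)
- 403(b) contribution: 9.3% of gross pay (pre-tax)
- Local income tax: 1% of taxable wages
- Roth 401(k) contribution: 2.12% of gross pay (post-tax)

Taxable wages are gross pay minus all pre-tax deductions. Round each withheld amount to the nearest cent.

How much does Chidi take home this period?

Regular pay: 36 × $59.95 = $2,158.20
Overtime pay: 6 × $59.95 × 1.5 = $539.55
Gross pay = $2,158.20 + $539.55 = $2,697.75
Healthcare FSA: $108.34
403(b) contribution: $2,697.75 × 0.093 = $250.89
Pre-tax total = $108.34 + $250.89 = $359.23
Taxable wages = $2,697.75 − $359.23 = $2,338.52
Federal withholding: $2,338.52 × 0.213 = $498.10
Local income tax: $2,338.52 × 0.01 = $23.39
State disability insurance: $2,697.75 × 0.0044 = $11.87
Medicare: $2,697.75 × 0.0259 = $69.87
Roth 401(k) contribution: $2,697.75 × 0.0212 = $57.19
Total deductions = $108.34 + $250.89 + $498.10 + $23.39 + $11.87 + $69.87 + $57.19 = $1,019.65
Net pay = $2,697.75 − $1,019.65 = $1,678.10

$1,678.10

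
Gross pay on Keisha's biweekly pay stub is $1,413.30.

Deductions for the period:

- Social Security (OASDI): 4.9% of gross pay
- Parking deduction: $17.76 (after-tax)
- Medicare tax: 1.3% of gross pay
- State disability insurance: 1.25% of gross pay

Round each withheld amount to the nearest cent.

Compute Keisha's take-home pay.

$1,290.25

State disability insurance: $1,413.30 × 0.0125 = $17.67
Social Security (OASDI): $1,413.30 × 0.049 = $69.25
Medicare tax: $1,413.30 × 0.013 = $18.37
Parking deduction: $17.76
Total deductions = $17.67 + $69.25 + $18.37 + $17.76 = $123.05
Net pay = $1,413.30 − $123.05 = $1,290.25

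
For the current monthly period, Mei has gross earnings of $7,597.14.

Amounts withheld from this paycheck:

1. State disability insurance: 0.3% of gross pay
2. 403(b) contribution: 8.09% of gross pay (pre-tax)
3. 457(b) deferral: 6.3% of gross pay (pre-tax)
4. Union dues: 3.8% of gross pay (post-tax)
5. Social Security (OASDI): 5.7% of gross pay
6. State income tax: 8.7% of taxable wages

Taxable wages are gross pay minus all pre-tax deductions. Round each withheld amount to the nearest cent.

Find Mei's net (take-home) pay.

$5,193.55

403(b) contribution: $7,597.14 × 0.0809 = $614.61
457(b) deferral: $7,597.14 × 0.063 = $478.62
Pre-tax total = $614.61 + $478.62 = $1,093.23
Taxable wages = $7,597.14 − $1,093.23 = $6,503.91
State income tax: $6,503.91 × 0.087 = $565.84
State disability insurance: $7,597.14 × 0.003 = $22.79
Social Security (OASDI): $7,597.14 × 0.057 = $433.04
Union dues: $7,597.14 × 0.038 = $288.69
Total deductions = $614.61 + $478.62 + $565.84 + $22.79 + $433.04 + $288.69 = $2,403.59
Net pay = $7,597.14 − $2,403.59 = $5,193.55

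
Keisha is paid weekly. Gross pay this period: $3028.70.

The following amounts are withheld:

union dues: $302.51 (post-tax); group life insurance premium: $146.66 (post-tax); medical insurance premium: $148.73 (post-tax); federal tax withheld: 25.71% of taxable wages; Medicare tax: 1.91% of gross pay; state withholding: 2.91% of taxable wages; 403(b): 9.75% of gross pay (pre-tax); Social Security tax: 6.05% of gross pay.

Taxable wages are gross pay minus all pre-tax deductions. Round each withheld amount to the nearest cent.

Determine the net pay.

$1112.11

403(b): $3028.70 × 0.0975 = $295.30
Taxable wages = $3028.70 − $295.30 = $2733.40
State withholding: $2733.40 × 0.0291 = $79.54
Federal tax withheld: $2733.40 × 0.2571 = $702.76
Social Security tax: $3028.70 × 0.0605 = $183.24
Medicare tax: $3028.70 × 0.0191 = $57.85
Medical insurance premium: $148.73
Group life insurance premium: $146.66
Union dues: $302.51
Total deductions = $295.30 + $79.54 + $702.76 + $183.24 + $57.85 + $148.73 + $146.66 + $302.51 = $1916.59
Net pay = $3028.70 − $1916.59 = $1112.11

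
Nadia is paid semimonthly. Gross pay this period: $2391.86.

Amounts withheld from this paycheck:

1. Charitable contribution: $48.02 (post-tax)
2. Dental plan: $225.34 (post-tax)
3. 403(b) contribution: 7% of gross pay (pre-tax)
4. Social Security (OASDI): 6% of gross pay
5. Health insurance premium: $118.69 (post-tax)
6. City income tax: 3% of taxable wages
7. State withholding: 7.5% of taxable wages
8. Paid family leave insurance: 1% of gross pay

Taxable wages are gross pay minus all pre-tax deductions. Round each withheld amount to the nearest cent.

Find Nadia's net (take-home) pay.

403(b) contribution: $2391.86 × 0.07 = $167.43
Taxable wages = $2391.86 − $167.43 = $2224.43
City income tax: $2224.43 × 0.03 = $66.73
State withholding: $2224.43 × 0.075 = $166.83
Paid family leave insurance: $2391.86 × 0.01 = $23.92
Social Security (OASDI): $2391.86 × 0.06 = $143.51
Dental plan: $225.34
Health insurance premium: $118.69
Charitable contribution: $48.02
Total deductions = $167.43 + $66.73 + $166.83 + $23.92 + $143.51 + $225.34 + $118.69 + $48.02 = $960.47
Net pay = $2391.86 − $960.47 = $1431.39

$1431.39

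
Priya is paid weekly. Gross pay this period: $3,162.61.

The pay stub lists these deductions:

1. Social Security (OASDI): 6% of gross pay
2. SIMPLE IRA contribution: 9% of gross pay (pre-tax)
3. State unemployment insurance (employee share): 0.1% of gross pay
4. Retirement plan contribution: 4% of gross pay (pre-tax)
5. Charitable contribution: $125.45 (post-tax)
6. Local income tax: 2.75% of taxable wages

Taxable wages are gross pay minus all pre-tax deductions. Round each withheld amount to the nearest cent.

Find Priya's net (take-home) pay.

$2,357.44

SIMPLE IRA contribution: $3,162.61 × 0.09 = $284.63
Retirement plan contribution: $3,162.61 × 0.04 = $126.50
Pre-tax total = $284.63 + $126.50 = $411.13
Taxable wages = $3,162.61 − $411.13 = $2,751.48
Local income tax: $2,751.48 × 0.0275 = $75.67
Social Security (OASDI): $3,162.61 × 0.06 = $189.76
State unemployment insurance (employee share): $3,162.61 × 0.001 = $3.16
Charitable contribution: $125.45
Total deductions = $284.63 + $126.50 + $75.67 + $189.76 + $3.16 + $125.45 = $805.17
Net pay = $3,162.61 − $805.17 = $2,357.44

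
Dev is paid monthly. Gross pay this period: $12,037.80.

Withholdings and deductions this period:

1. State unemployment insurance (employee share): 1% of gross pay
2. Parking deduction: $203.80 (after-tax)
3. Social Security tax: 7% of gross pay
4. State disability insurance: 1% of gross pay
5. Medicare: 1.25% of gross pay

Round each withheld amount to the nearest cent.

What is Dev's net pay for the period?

State disability insurance: $12,037.80 × 0.01 = $120.38
State unemployment insurance (employee share): $12,037.80 × 0.01 = $120.38
Medicare: $12,037.80 × 0.0125 = $150.47
Social Security tax: $12,037.80 × 0.07 = $842.65
Parking deduction: $203.80
Total deductions = $120.38 + $120.38 + $150.47 + $842.65 + $203.80 = $1,437.68
Net pay = $12,037.80 − $1,437.68 = $10,600.12

$10,600.12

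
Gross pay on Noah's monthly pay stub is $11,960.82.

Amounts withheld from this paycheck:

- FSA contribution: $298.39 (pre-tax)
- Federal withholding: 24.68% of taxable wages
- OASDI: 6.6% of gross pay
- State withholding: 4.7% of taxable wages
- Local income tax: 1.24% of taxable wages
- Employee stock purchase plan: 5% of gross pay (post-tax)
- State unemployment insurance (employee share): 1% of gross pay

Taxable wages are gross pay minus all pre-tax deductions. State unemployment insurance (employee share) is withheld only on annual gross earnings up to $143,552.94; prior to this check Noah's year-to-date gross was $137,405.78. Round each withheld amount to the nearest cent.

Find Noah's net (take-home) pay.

FSA contribution: $298.39
Taxable wages = $11,960.82 − $298.39 = $11,662.43
Federal withholding: $11,662.43 × 0.2468 = $2,878.29
Local income tax: $11,662.43 × 0.0124 = $144.61
State withholding: $11,662.43 × 0.047 = $548.13
OASDI: $11,960.82 × 0.066 = $789.41
State unemployment insurance (employee share): only $143,552.94 − $137,405.78 = $6,147.16 of this check is subject → $6,147.16 × 0.01 = $61.47
Employee stock purchase plan: $11,960.82 × 0.05 = $598.04
Total deductions = $298.39 + $2,878.29 + $144.61 + $548.13 + $789.41 + $61.47 + $598.04 = $5,318.34
Net pay = $11,960.82 − $5,318.34 = $6,642.48

$6,642.48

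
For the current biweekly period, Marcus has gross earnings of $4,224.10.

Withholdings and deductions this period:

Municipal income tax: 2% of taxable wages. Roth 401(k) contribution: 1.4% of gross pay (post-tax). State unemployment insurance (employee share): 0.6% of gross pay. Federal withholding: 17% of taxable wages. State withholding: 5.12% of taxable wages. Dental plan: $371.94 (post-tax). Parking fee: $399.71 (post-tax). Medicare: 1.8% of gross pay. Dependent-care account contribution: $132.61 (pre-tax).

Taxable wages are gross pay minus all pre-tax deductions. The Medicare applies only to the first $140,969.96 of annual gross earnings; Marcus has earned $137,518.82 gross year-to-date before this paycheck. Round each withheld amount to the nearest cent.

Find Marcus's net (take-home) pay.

Dependent-care account contribution: $132.61
Taxable wages = $4,224.10 − $132.61 = $4,091.49
Federal withholding: $4,091.49 × 0.17 = $695.55
State withholding: $4,091.49 × 0.0512 = $209.48
Municipal income tax: $4,091.49 × 0.02 = $81.83
State unemployment insurance (employee share): $4,224.10 × 0.006 = $25.34
Medicare: only $140,969.96 − $137,518.82 = $3,451.14 of this check is subject → $3,451.14 × 0.018 = $62.12
Roth 401(k) contribution: $4,224.10 × 0.014 = $59.14
Dental plan: $371.94
Parking fee: $399.71
Total deductions = $132.61 + $695.55 + $209.48 + $81.83 + $25.34 + $62.12 + $59.14 + $371.94 + $399.71 = $2,037.72
Net pay = $4,224.10 − $2,037.72 = $2,186.38

$2,186.38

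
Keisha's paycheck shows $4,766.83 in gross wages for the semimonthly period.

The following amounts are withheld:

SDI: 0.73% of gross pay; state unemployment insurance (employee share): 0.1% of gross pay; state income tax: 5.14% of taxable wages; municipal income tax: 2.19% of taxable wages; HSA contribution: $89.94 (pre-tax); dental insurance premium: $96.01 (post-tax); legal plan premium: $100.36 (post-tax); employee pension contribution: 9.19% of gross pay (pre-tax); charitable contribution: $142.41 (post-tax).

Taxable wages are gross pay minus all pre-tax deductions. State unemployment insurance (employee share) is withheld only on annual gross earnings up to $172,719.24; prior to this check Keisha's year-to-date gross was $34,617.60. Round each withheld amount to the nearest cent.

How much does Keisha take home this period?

$3,549.76

Employee pension contribution: $4,766.83 × 0.0919 = $438.07
HSA contribution: $89.94
Pre-tax total = $438.07 + $89.94 = $528.01
Taxable wages = $4,766.83 − $528.01 = $4,238.82
Municipal income tax: $4,238.82 × 0.0219 = $92.83
State income tax: $4,238.82 × 0.0514 = $217.88
SDI: $4,766.83 × 0.0073 = $34.80
State unemployment insurance (employee share): cap not yet reached, full $4,766.83 is subject → $4,766.83 × 0.001 = $4.77
Dental insurance premium: $96.01
Legal plan premium: $100.36
Charitable contribution: $142.41
Total deductions = $438.07 + $89.94 + $92.83 + $217.88 + $34.80 + $4.77 + $96.01 + $100.36 + $142.41 = $1,217.07
Net pay = $4,766.83 − $1,217.07 = $3,549.76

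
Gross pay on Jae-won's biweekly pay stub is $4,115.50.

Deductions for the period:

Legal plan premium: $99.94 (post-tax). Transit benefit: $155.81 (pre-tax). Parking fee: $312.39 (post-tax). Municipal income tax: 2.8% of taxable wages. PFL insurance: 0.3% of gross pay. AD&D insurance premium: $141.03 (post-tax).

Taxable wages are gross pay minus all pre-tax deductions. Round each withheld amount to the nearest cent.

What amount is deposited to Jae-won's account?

Transit benefit: $155.81
Taxable wages = $4,115.50 − $155.81 = $3,959.69
Municipal income tax: $3,959.69 × 0.028 = $110.87
PFL insurance: $4,115.50 × 0.003 = $12.35
AD&D insurance premium: $141.03
Legal plan premium: $99.94
Parking fee: $312.39
Total deductions = $155.81 + $110.87 + $12.35 + $141.03 + $99.94 + $312.39 = $832.39
Net pay = $4,115.50 − $832.39 = $3,283.11

$3,283.11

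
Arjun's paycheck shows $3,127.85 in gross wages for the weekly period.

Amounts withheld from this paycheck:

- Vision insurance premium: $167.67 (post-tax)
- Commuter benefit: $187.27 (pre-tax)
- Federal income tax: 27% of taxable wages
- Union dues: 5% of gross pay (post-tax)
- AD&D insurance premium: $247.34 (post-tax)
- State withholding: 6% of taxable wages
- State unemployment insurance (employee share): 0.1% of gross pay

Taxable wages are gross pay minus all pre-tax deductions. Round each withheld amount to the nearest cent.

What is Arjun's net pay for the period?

Commuter benefit: $187.27
Taxable wages = $3,127.85 − $187.27 = $2,940.58
State withholding: $2,940.58 × 0.06 = $176.43
Federal income tax: $2,940.58 × 0.27 = $793.96
State unemployment insurance (employee share): $3,127.85 × 0.001 = $3.13
Vision insurance premium: $167.67
AD&D insurance premium: $247.34
Union dues: $3,127.85 × 0.05 = $156.39
Total deductions = $187.27 + $176.43 + $793.96 + $3.13 + $167.67 + $247.34 + $156.39 = $1,732.19
Net pay = $3,127.85 − $1,732.19 = $1,395.66

$1,395.66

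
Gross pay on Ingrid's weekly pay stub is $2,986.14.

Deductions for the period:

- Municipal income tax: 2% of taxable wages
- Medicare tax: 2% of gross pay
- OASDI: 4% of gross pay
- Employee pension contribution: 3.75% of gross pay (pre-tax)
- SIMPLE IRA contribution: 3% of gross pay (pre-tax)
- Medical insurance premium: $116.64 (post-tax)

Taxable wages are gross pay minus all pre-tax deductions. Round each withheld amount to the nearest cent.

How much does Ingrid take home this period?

$2,433.08

Employee pension contribution: $2,986.14 × 0.0375 = $111.98
SIMPLE IRA contribution: $2,986.14 × 0.03 = $89.58
Pre-tax total = $111.98 + $89.58 = $201.56
Taxable wages = $2,986.14 − $201.56 = $2,784.58
Municipal income tax: $2,784.58 × 0.02 = $55.69
OASDI: $2,986.14 × 0.04 = $119.45
Medicare tax: $2,986.14 × 0.02 = $59.72
Medical insurance premium: $116.64
Total deductions = $111.98 + $89.58 + $55.69 + $119.45 + $59.72 + $116.64 = $553.06
Net pay = $2,986.14 − $553.06 = $2,433.08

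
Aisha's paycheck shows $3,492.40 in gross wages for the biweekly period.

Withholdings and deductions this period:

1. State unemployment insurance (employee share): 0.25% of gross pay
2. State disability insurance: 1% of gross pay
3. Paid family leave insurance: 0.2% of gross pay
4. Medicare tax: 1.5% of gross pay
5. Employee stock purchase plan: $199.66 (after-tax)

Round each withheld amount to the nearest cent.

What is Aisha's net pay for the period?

$3,189.72

Medicare tax: $3,492.40 × 0.015 = $52.39
State disability insurance: $3,492.40 × 0.01 = $34.92
State unemployment insurance (employee share): $3,492.40 × 0.0025 = $8.73
Paid family leave insurance: $3,492.40 × 0.002 = $6.98
Employee stock purchase plan: $199.66
Total deductions = $52.39 + $34.92 + $8.73 + $6.98 + $199.66 = $302.68
Net pay = $3,492.40 − $302.68 = $3,189.72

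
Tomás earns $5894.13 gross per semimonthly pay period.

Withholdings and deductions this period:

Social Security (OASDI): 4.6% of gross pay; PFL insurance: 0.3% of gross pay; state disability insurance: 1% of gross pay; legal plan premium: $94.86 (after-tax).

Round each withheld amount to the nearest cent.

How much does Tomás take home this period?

State disability insurance: $5894.13 × 0.01 = $58.94
PFL insurance: $5894.13 × 0.003 = $17.68
Social Security (OASDI): $5894.13 × 0.046 = $271.13
Legal plan premium: $94.86
Total deductions = $58.94 + $17.68 + $271.13 + $94.86 = $442.61
Net pay = $5894.13 − $442.61 = $5451.52

$5451.52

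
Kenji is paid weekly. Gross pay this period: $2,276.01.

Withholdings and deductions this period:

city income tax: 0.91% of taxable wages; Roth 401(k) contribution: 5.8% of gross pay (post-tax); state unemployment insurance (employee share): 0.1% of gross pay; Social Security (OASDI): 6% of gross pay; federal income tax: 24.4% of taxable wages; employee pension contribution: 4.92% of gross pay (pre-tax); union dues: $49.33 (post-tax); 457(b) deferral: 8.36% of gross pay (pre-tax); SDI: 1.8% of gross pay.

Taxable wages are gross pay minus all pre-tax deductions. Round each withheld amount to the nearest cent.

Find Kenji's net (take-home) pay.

$1,113.05

Employee pension contribution: $2,276.01 × 0.0492 = $111.98
457(b) deferral: $2,276.01 × 0.0836 = $190.27
Pre-tax total = $111.98 + $190.27 = $302.25
Taxable wages = $2,276.01 − $302.25 = $1,973.76
Federal income tax: $1,973.76 × 0.244 = $481.60
City income tax: $1,973.76 × 0.0091 = $17.96
SDI: $2,276.01 × 0.018 = $40.97
State unemployment insurance (employee share): $2,276.01 × 0.001 = $2.28
Social Security (OASDI): $2,276.01 × 0.06 = $136.56
Union dues: $49.33
Roth 401(k) contribution: $2,276.01 × 0.058 = $132.01
Total deductions = $111.98 + $190.27 + $481.60 + $17.96 + $40.97 + $2.28 + $136.56 + $49.33 + $132.01 = $1,162.96
Net pay = $2,276.01 − $1,162.96 = $1,113.05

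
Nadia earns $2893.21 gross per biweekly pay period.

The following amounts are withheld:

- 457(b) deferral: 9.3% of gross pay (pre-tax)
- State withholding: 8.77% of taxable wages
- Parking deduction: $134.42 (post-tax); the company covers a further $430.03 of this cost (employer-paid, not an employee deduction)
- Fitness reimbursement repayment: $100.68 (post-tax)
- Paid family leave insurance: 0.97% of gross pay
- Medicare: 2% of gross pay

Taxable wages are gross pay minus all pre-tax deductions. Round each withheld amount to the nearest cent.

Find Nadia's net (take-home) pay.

$2072.98

457(b) deferral: $2893.21 × 0.093 = $269.07
Taxable wages = $2893.21 − $269.07 = $2624.14
State withholding: $2624.14 × 0.0877 = $230.14
Paid family leave insurance: $2893.21 × 0.0097 = $28.06
Medicare: $2893.21 × 0.02 = $57.86
Fitness reimbursement repayment: $100.68
Parking deduction: $134.42
(Employer's $430.03 toward parking deduction is not withheld from the employee.)
Total deductions = $269.07 + $230.14 + $28.06 + $57.86 + $100.68 + $134.42 = $820.23
Net pay = $2893.21 − $820.23 = $2072.98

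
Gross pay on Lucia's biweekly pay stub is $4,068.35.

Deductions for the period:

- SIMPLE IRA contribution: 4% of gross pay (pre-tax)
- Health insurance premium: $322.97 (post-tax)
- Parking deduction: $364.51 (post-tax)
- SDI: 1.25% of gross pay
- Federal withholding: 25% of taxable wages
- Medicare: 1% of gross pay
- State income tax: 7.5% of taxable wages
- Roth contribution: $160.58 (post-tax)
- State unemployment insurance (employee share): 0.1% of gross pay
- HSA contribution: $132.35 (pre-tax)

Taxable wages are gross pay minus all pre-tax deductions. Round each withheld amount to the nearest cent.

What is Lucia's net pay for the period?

SIMPLE IRA contribution: $4,068.35 × 0.04 = $162.73
HSA contribution: $132.35
Pre-tax total = $162.73 + $132.35 = $295.08
Taxable wages = $4,068.35 − $295.08 = $3,773.27
Federal withholding: $3,773.27 × 0.25 = $943.32
State income tax: $3,773.27 × 0.075 = $283.00
Medicare: $4,068.35 × 0.01 = $40.68
State unemployment insurance (employee share): $4,068.35 × 0.001 = $4.07
SDI: $4,068.35 × 0.0125 = $50.85
Roth contribution: $160.58
Parking deduction: $364.51
Health insurance premium: $322.97
Total deductions = $162.73 + $132.35 + $943.32 + $283.00 + $40.68 + $4.07 + $50.85 + $160.58 + $364.51 + $322.97 = $2,465.06
Net pay = $4,068.35 − $2,465.06 = $1,603.29

$1,603.29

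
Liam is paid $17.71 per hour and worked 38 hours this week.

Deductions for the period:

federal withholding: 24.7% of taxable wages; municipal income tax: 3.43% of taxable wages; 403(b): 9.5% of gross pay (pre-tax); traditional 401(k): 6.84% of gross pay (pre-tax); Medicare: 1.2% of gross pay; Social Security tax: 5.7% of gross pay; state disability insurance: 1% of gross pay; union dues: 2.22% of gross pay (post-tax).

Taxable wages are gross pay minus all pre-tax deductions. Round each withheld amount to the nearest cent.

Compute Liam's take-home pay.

$336.53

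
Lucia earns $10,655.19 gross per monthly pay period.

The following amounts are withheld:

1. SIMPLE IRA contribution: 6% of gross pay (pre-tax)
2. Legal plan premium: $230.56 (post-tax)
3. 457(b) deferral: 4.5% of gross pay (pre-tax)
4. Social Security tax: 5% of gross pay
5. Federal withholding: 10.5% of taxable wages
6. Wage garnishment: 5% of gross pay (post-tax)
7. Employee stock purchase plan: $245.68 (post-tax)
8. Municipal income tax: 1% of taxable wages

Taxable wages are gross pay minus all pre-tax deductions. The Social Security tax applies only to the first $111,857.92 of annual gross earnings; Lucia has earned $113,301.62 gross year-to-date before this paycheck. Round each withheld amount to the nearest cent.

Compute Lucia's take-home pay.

$7,430.72

457(b) deferral: $10,655.19 × 0.045 = $479.48
SIMPLE IRA contribution: $10,655.19 × 0.06 = $639.31
Pre-tax total = $479.48 + $639.31 = $1,118.79
Taxable wages = $10,655.19 − $1,118.79 = $9,536.40
Federal withholding: $9,536.40 × 0.105 = $1,001.32
Municipal income tax: $9,536.40 × 0.01 = $95.36
Social Security tax: annual cap $111,857.92 already reached (YTD $113,301.62), so $0.00
Employee stock purchase plan: $245.68
Legal plan premium: $230.56
Wage garnishment: $10,655.19 × 0.05 = $532.76
Total deductions = $479.48 + $639.31 + $1,001.32 + $95.36 + $0.00 + $245.68 + $230.56 + $532.76 = $3,224.47
Net pay = $10,655.19 − $3,224.47 = $7,430.72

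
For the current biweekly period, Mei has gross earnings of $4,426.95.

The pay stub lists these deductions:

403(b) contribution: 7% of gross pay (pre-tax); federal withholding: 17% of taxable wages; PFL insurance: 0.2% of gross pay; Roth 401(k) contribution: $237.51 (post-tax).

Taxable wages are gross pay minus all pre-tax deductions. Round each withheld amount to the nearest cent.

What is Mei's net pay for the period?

$3,170.80

403(b) contribution: $4,426.95 × 0.07 = $309.89
Taxable wages = $4,426.95 − $309.89 = $4,117.06
Federal withholding: $4,117.06 × 0.17 = $699.90
PFL insurance: $4,426.95 × 0.002 = $8.85
Roth 401(k) contribution: $237.51
Total deductions = $309.89 + $699.90 + $8.85 + $237.51 = $1,256.15
Net pay = $4,426.95 − $1,256.15 = $3,170.80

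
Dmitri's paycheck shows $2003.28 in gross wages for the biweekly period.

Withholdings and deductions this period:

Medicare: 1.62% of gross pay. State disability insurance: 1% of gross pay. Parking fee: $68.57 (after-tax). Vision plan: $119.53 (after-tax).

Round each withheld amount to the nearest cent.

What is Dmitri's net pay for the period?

Medicare: $2003.28 × 0.0162 = $32.45
State disability insurance: $2003.28 × 0.01 = $20.03
Parking fee: $68.57
Vision plan: $119.53
Total deductions = $32.45 + $20.03 + $68.57 + $119.53 = $240.58
Net pay = $2003.28 − $240.58 = $1762.70

$1762.70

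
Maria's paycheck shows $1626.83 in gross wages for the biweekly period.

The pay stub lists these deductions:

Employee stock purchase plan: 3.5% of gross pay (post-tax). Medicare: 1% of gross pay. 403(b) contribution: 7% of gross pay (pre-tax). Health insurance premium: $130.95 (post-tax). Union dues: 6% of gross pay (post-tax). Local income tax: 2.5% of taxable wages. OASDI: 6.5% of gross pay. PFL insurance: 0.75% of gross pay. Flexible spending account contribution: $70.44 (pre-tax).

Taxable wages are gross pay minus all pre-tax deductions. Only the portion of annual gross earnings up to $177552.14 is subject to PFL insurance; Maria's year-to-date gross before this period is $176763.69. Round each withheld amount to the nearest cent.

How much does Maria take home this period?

Flexible spending account contribution: $70.44
403(b) contribution: $1626.83 × 0.07 = $113.88
Pre-tax total = $70.44 + $113.88 = $184.32
Taxable wages = $1626.83 − $184.32 = $1442.51
Local income tax: $1442.51 × 0.025 = $36.06
PFL insurance: only $177552.14 − $176763.69 = $788.45 of this check is subject → $788.45 × 0.0075 = $5.91
Medicare: $1626.83 × 0.01 = $16.27
OASDI: $1626.83 × 0.065 = $105.74
Health insurance premium: $130.95
Employee stock purchase plan: $1626.83 × 0.035 = $56.94
Union dues: $1626.83 × 0.06 = $97.61
Total deductions = $70.44 + $113.88 + $36.06 + $5.91 + $16.27 + $105.74 + $130.95 + $56.94 + $97.61 = $633.80
Net pay = $1626.83 − $633.80 = $993.03

$993.03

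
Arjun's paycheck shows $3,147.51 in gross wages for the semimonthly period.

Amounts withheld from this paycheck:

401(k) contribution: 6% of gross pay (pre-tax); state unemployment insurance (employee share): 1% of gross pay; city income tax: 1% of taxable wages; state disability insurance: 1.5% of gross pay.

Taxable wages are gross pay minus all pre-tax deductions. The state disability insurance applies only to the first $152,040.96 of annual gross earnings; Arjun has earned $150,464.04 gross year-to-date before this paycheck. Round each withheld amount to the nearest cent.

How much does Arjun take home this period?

$2,873.94

401(k) contribution: $3,147.51 × 0.06 = $188.85
Taxable wages = $3,147.51 − $188.85 = $2,958.66
City income tax: $2,958.66 × 0.01 = $29.59
State unemployment insurance (employee share): $3,147.51 × 0.01 = $31.48
State disability insurance: only $152,040.96 − $150,464.04 = $1,576.92 of this check is subject → $1,576.92 × 0.015 = $23.65
Total deductions = $188.85 + $29.59 + $31.48 + $23.65 = $273.57
Net pay = $3,147.51 − $273.57 = $2,873.94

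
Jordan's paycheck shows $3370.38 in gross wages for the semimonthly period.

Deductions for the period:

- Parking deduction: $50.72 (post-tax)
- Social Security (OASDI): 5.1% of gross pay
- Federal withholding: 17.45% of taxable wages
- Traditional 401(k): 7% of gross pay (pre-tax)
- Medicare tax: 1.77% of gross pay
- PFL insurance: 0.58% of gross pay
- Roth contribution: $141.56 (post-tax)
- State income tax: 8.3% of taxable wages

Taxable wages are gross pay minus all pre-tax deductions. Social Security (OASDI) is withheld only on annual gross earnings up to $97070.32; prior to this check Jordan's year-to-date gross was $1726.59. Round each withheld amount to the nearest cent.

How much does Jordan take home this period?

$1883.95

Traditional 401(k): $3370.38 × 0.07 = $235.93
Taxable wages = $3370.38 − $235.93 = $3134.45
Federal withholding: $3134.45 × 0.1745 = $546.96
State income tax: $3134.45 × 0.083 = $260.16
Social Security (OASDI): cap not yet reached, full $3370.38 is subject → $3370.38 × 0.051 = $171.89
PFL insurance: $3370.38 × 0.0058 = $19.55
Medicare tax: $3370.38 × 0.0177 = $59.66
Parking deduction: $50.72
Roth contribution: $141.56
Total deductions = $235.93 + $546.96 + $260.16 + $171.89 + $19.55 + $59.66 + $50.72 + $141.56 = $1486.43
Net pay = $3370.38 − $1486.43 = $1883.95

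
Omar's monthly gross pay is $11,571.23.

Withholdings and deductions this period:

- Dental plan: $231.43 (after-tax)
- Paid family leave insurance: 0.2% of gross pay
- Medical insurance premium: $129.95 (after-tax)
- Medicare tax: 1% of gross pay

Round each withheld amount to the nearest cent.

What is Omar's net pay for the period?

$11,071.00

Paid family leave insurance: $11,571.23 × 0.002 = $23.14
Medicare tax: $11,571.23 × 0.01 = $115.71
Dental plan: $231.43
Medical insurance premium: $129.95
Total deductions = $23.14 + $115.71 + $231.43 + $129.95 = $500.23
Net pay = $11,571.23 − $500.23 = $11,071.00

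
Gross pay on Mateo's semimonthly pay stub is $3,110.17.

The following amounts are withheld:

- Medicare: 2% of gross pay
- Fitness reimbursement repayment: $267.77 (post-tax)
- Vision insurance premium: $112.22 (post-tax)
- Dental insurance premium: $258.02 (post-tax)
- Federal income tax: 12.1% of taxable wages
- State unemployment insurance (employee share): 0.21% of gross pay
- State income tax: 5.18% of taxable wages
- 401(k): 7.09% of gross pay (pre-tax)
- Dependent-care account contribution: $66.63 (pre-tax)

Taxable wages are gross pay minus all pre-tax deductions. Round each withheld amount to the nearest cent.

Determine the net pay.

401(k): $3,110.17 × 0.0709 = $220.51
Dependent-care account contribution: $66.63
Pre-tax total = $220.51 + $66.63 = $287.14
Taxable wages = $3,110.17 − $287.14 = $2,823.03
Federal income tax: $2,823.03 × 0.121 = $341.59
State income tax: $2,823.03 × 0.0518 = $146.23
Medicare: $3,110.17 × 0.02 = $62.20
State unemployment insurance (employee share): $3,110.17 × 0.0021 = $6.53
Vision insurance premium: $112.22
Fitness reimbursement repayment: $267.77
Dental insurance premium: $258.02
Total deductions = $220.51 + $66.63 + $341.59 + $146.23 + $62.20 + $6.53 + $112.22 + $267.77 + $258.02 = $1,481.70
Net pay = $3,110.17 − $1,481.70 = $1,628.47

$1,628.47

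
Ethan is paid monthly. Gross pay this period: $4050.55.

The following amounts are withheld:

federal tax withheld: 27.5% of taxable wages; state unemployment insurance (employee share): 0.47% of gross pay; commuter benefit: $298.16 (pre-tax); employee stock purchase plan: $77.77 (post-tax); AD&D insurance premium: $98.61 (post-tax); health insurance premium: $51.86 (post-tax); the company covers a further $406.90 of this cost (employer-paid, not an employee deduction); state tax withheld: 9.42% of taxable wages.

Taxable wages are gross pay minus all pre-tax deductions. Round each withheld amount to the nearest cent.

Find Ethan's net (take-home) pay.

Commuter benefit: $298.16
Taxable wages = $4050.55 − $298.16 = $3752.39
State tax withheld: $3752.39 × 0.0942 = $353.48
Federal tax withheld: $3752.39 × 0.275 = $1031.91
State unemployment insurance (employee share): $4050.55 × 0.0047 = $19.04
Employee stock purchase plan: $77.77
Health insurance premium: $51.86
AD&D insurance premium: $98.61
(Employer's $406.90 toward health insurance premium is not withheld from the employee.)
Total deductions = $298.16 + $353.48 + $1031.91 + $19.04 + $77.77 + $51.86 + $98.61 = $1930.83
Net pay = $4050.55 − $1930.83 = $2119.72

$2119.72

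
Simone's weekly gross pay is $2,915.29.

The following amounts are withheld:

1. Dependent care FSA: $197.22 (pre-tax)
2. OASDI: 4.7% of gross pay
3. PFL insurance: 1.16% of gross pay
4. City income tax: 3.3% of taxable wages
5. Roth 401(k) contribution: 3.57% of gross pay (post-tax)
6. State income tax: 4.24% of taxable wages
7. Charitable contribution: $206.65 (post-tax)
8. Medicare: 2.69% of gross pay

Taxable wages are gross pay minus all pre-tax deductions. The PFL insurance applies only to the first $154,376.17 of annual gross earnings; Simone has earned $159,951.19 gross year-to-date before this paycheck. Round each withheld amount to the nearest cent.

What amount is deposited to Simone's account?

Dependent care FSA: $197.22
Taxable wages = $2,915.29 − $197.22 = $2,718.07
City income tax: $2,718.07 × 0.033 = $89.70
State income tax: $2,718.07 × 0.0424 = $115.25
Medicare: $2,915.29 × 0.0269 = $78.42
PFL insurance: annual cap $154,376.17 already reached (YTD $159,951.19), so $0.00
OASDI: $2,915.29 × 0.047 = $137.02
Charitable contribution: $206.65
Roth 401(k) contribution: $2,915.29 × 0.0357 = $104.08
Total deductions = $197.22 + $89.70 + $115.25 + $78.42 + $0.00 + $137.02 + $206.65 + $104.08 = $928.34
Net pay = $2,915.29 − $928.34 = $1,986.95

$1,986.95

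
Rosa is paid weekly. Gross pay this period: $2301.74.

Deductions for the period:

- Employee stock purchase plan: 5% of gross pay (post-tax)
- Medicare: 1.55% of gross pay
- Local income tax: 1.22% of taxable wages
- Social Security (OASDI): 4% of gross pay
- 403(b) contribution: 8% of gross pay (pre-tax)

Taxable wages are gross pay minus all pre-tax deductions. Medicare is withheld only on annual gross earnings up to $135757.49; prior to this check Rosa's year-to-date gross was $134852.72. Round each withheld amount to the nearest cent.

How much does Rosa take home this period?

$1870.59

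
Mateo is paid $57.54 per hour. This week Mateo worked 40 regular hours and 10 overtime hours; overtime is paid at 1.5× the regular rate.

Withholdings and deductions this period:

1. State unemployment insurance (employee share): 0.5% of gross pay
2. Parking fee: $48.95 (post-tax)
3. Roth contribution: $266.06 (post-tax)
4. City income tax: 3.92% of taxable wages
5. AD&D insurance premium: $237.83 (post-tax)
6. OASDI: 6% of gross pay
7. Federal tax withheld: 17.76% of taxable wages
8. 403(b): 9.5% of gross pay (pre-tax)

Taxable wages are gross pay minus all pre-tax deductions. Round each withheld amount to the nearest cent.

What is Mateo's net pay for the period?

$1,484.58

Regular pay: 40 × $57.54 = $2,301.60
Overtime pay: 10 × $57.54 × 1.5 = $863.10
Gross pay = $2,301.60 + $863.10 = $3,164.70
403(b): $3,164.70 × 0.095 = $300.65
Taxable wages = $3,164.70 − $300.65 = $2,864.05
Federal tax withheld: $2,864.05 × 0.1776 = $508.66
City income tax: $2,864.05 × 0.0392 = $112.27
State unemployment insurance (employee share): $3,164.70 × 0.005 = $15.82
OASDI: $3,164.70 × 0.06 = $189.88
Parking fee: $48.95
Roth contribution: $266.06
AD&D insurance premium: $237.83
Total deductions = $300.65 + $508.66 + $112.27 + $15.82 + $189.88 + $48.95 + $266.06 + $237.83 = $1,680.12
Net pay = $3,164.70 − $1,680.12 = $1,484.58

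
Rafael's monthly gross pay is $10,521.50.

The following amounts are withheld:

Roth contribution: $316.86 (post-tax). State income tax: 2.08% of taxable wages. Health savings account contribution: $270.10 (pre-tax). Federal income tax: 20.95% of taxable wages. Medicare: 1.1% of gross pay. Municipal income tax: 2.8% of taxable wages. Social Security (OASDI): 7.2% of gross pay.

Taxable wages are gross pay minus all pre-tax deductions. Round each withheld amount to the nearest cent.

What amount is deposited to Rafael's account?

Health savings account contribution: $270.10
Taxable wages = $10,521.50 − $270.10 = $10,251.40
Federal income tax: $10,251.40 × 0.2095 = $2,147.67
Municipal income tax: $10,251.40 × 0.028 = $287.04
State income tax: $10,251.40 × 0.0208 = $213.23
Medicare: $10,521.50 × 0.011 = $115.74
Social Security (OASDI): $10,521.50 × 0.072 = $757.55
Roth contribution: $316.86
Total deductions = $270.10 + $2,147.67 + $287.04 + $213.23 + $115.74 + $757.55 + $316.86 = $4,108.19
Net pay = $10,521.50 − $4,108.19 = $6,413.31

$6,413.31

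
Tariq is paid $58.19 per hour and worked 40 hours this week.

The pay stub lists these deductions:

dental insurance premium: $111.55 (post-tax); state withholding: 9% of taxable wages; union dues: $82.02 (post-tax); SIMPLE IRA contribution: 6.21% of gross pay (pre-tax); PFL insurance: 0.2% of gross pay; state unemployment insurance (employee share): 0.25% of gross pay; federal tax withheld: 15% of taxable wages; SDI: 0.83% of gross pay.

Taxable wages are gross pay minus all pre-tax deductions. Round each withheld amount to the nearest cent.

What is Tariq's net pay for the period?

$1,435.75

Gross pay: 40 × $58.19 = $2,327.60
SIMPLE IRA contribution: $2,327.60 × 0.0621 = $144.54
Taxable wages = $2,327.60 − $144.54 = $2,183.06
Federal tax withheld: $2,183.06 × 0.15 = $327.46
State withholding: $2,183.06 × 0.09 = $196.48
State unemployment insurance (employee share): $2,327.60 × 0.0025 = $5.82
PFL insurance: $2,327.60 × 0.002 = $4.66
SDI: $2,327.60 × 0.0083 = $19.32
Union dues: $82.02
Dental insurance premium: $111.55
Total deductions = $144.54 + $327.46 + $196.48 + $5.82 + $4.66 + $19.32 + $82.02 + $111.55 = $891.85
Net pay = $2,327.60 − $891.85 = $1,435.75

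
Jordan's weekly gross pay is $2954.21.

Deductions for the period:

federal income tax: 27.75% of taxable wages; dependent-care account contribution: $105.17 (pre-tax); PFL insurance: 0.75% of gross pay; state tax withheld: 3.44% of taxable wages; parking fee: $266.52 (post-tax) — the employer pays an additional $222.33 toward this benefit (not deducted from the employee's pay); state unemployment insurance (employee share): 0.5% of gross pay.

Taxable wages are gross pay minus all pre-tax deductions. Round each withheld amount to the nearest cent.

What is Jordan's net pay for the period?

Dependent-care account contribution: $105.17
Taxable wages = $2954.21 − $105.17 = $2849.04
State tax withheld: $2849.04 × 0.0344 = $98.01
Federal income tax: $2849.04 × 0.2775 = $790.61
PFL insurance: $2954.21 × 0.0075 = $22.16
State unemployment insurance (employee share): $2954.21 × 0.005 = $14.77
Parking fee: $266.52
(Employer's $222.33 toward parking fee is not withheld from the employee.)
Total deductions = $105.17 + $98.01 + $790.61 + $22.16 + $14.77 + $266.52 = $1297.24
Net pay = $2954.21 − $1297.24 = $1656.97

$1656.97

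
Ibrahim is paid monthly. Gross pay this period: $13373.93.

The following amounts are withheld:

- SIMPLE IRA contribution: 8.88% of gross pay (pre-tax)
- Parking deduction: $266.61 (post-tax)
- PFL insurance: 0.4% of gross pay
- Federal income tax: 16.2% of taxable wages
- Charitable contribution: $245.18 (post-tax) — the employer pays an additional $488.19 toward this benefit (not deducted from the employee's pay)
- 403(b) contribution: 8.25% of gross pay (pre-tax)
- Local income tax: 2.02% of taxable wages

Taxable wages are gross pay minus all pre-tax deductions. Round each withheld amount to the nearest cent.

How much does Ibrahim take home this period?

$8498.37

403(b) contribution: $13373.93 × 0.0825 = $1103.35
SIMPLE IRA contribution: $13373.93 × 0.0888 = $1187.60
Pre-tax total = $1103.35 + $1187.60 = $2290.95
Taxable wages = $13373.93 − $2290.95 = $11082.98
Federal income tax: $11082.98 × 0.162 = $1795.44
Local income tax: $11082.98 × 0.0202 = $223.88
PFL insurance: $13373.93 × 0.004 = $53.50
Parking deduction: $266.61
Charitable contribution: $245.18
(Employer's $488.19 toward charitable contribution is not withheld from the employee.)
Total deductions = $1103.35 + $1187.60 + $1795.44 + $223.88 + $53.50 + $266.61 + $245.18 = $4875.56
Net pay = $13373.93 − $4875.56 = $8498.37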